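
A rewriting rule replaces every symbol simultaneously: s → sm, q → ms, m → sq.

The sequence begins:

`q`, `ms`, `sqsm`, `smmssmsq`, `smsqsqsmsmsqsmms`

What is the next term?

Rewriting the 16 symbols of smsqsqsmsmsqsmms one by one yields sm sq sm ms sm ms sm sq sm sq sm ms sm sq sq sm; concatenated:

smsqsmmssmmssmsqsmsqsmmssmsqsqsm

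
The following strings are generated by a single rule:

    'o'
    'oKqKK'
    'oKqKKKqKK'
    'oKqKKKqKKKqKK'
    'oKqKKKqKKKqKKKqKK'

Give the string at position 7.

oKqKKKqKKKqKKKqKKKqKKKqKK

Each term is the previous one with KqKK appended.
From oKqKKKqKKKqKKKqKK, 2 further steps: oKqKKKqKKKqKKKqKK → oKqKKKqKKKqKKKqKKKqKK → (answer).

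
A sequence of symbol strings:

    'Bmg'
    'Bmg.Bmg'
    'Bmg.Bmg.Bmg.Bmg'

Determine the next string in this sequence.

Bmg.Bmg.Bmg.Bmg.Bmg.Bmg.Bmg.Bmg

s(k+1) = s(k)·.·s(k) — each term doubles the last with '.' between the halves.
One more doubling of Bmg.Bmg.Bmg.Bmg gives the answer.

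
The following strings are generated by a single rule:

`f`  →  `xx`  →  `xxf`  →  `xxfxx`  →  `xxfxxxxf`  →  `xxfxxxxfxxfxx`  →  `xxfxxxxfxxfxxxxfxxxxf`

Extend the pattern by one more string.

xxfxxxxfxxfxxxxfxxxxfxxfxxxxfxxfxx

Each term (from the third on) is the previous term followed by the one before it: term 3 = xx·f = xxf.
So term 8 is xxfxxxxfxxfxxxxfxxxxf·xxfxxxxfxxfxx.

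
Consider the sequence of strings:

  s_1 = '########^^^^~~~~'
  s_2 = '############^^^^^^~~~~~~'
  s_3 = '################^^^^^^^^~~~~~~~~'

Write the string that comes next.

####################^^^^^^^^^^~~~~~~~~~~

The n-th term is 4n #'s then 2n ^'s then 2n ~'s, where the shown terms are n = 2, 3, 4.
Setting n = 5 gives 20, 10, 10 characters in each block.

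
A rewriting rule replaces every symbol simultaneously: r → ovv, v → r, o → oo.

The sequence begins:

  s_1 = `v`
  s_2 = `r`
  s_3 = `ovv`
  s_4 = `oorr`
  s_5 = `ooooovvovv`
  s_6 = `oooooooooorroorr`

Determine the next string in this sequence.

ooooooooooooooooooooovvovvooooovvovv

Applying the rule to each of the 16 symbols of oooooooooorroorr gives the pieces oo oo oo oo oo oo oo oo oo oo ovv ovv oo oo ovv ovv, which concatenate to the answer.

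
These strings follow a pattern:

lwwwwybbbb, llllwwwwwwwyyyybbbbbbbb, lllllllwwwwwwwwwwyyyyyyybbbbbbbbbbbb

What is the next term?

Each string has the form l^{3n-2} w^{3n+1} y^{3n-2} b^{4n} (n = 1, 2, …).
Setting n = 4 gives 10, 13, 10, 16 characters in each block.

llllllllllwwwwwwwwwwwwwyyyyyyyyyybbbbbbbbbbbbbbbb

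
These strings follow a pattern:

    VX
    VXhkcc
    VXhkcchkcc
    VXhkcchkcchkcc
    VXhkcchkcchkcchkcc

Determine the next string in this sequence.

VXhkcchkcchkcchkcchkcc

Every step adds hkcc to the end: s(k+1) = s(k)·hkcc.
One more step from VXhkcchkcchkcchkcc gives the answer.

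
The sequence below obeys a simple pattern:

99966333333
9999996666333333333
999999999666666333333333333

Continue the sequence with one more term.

Reading off run lengths: 9 runs 3, 6, 9; 6 runs 2, 4, 6; 3 runs 6, 9, 12 — each is linear in n (n = 1, 2, …).
For the next term, n = 4, so the run lengths are 12, 8, 15.

99999999999966666666333333333333333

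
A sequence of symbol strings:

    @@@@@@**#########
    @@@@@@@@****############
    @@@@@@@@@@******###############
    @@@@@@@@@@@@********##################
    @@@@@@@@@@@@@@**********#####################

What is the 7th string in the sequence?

Reading off run lengths: @ runs 6, 8, 10, 12, 14; * runs 2, 4, 6, 8, 10; # runs 9, 12, 15, 18, 21 — each is linear in n, where the shown terms are n = 2, 3, 4, 5, 6.
Setting n = 8 gives 18, 14, 27 characters in each block.

@@@@@@@@@@@@@@@@@@**************###########################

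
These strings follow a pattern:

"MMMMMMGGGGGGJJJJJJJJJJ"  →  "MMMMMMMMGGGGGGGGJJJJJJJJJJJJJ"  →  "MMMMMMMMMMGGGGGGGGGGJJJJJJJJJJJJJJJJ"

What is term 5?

The n-th term is 2n M's then 2n G's then 3n+1 J's, where the shown terms are n = 3, 4, 5.
At n = 7 the blocks have lengths 14, 14, 22.

MMMMMMMMMMMMMMGGGGGGGGGGGGGGJJJJJJJJJJJJJJJJJJJJJJ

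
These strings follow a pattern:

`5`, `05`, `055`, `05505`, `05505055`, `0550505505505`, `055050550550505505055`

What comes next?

0550505505505055050550550505505505

This is a Fibonacci-style word recurrence s(k) = s(k−1)·s(k−2): e.g. 05·5 = 055.
The next term joins 055050550550505505055 and 0550505505505.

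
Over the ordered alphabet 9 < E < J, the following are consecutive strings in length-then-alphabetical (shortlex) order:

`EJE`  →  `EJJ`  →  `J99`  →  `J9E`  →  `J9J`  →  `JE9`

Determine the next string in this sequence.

JEE

Treat JE9 as a base-3 numeral over the given alphabet and add one, carrying through any trailing J's.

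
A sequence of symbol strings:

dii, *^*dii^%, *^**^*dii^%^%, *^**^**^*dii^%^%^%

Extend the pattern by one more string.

*^**^**^**^*dii^%^%^%^%

s(k+1) = *^*·s(k)·^%, so each term gains *^* as a prefix and ^% as a suffix.
So the next term is *^*·*^**^**^*dii^%^%^%·^%.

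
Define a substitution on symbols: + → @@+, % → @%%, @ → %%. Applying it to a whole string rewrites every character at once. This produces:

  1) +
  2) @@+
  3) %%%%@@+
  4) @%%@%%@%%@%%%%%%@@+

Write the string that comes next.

%%@%%@%%%%@%%@%%%%@%%@%%%%@%%@%%@%%@%%@%%@%%%%%%@@+

φ(@%%@%%@%%@%%%%%%@@+) expands symbol-by-symbol to %% @%% @%% %% @%% @%% %% @%% @%% %% @%% @%% @%% @%% @%% @%% %% %% @@+; joining the 19 pieces gives the next term.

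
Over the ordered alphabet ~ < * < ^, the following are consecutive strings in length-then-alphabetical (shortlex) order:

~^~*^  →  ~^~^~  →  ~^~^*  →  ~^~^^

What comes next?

~^*~~

The successor of ~^~^^ increments the rightmost position that isn't already ^ and resets every position after it to ~.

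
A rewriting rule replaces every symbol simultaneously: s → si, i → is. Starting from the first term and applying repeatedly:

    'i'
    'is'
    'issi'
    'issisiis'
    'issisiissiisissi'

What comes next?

Rewriting the 16 symbols of issisiissiisissi one by one yields is si si is si is is si si is is si is si si is; concatenated:

issisiissiisissisiisissiissisiis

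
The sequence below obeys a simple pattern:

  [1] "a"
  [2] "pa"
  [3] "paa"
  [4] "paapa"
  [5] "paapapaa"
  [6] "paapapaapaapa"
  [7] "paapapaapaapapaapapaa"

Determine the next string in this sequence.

paapapaapaapapaapapaapaapapaapaapa

This is a Fibonacci-style word recurrence s(k) = s(k−1)·s(k−2): e.g. pa·a = paa.
The next term joins paapapaapaapapaapapaa and paapapaapaapa.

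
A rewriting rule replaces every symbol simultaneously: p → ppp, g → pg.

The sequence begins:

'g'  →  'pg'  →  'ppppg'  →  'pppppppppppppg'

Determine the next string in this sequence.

φ(pppppppppppppg) expands symbol-by-symbol to ppp ppp ppp ppp ppp ppp ppp ppp ppp ppp ppp ppp ppp pg; joining the 14 pieces gives the next term.

ppppppppppppppppppppppppppppppppppppppppg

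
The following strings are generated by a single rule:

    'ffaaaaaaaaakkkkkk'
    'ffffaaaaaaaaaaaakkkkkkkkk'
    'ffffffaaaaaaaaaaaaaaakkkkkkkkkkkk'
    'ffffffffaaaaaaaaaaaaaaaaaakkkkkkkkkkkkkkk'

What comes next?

Each string has the form f^{2n-2} a^{3n+3} k^{3n}, where the shown terms are n = 2, 3, 4, 5.
Setting n = 6 gives 10, 21, 18 characters in each block.

ffffffffffaaaaaaaaaaaaaaaaaaaaakkkkkkkkkkkkkkkkkk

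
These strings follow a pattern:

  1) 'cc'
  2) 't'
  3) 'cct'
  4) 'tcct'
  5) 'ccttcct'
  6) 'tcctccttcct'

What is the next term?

This is a Fibonacci-style word recurrence s(k) = s(k−2)·s(k−1): e.g. cc·t = cct.
The next term joins ccttcct and tcctccttcct.

ccttccttcctccttcct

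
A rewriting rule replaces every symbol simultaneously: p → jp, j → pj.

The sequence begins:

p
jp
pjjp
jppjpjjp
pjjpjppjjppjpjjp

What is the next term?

jppjpjjppjjpjppjpjjpjppjjppjpjjp

φ(pjjpjppjjppjpjjp) expands symbol-by-symbol to jp pj pj jp pj jp jp pj pj jp jp pj jp pj pj jp; joining the 16 pieces gives the next term.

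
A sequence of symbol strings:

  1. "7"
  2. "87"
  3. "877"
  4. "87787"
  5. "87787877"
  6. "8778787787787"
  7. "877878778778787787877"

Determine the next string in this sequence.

Each term (from the third on) is the previous term followed by the one before it: term 3 = 87·7 = 877.
The next term joins 877878778778787787877 and 8778787787787.

8778787787787877878778778787787787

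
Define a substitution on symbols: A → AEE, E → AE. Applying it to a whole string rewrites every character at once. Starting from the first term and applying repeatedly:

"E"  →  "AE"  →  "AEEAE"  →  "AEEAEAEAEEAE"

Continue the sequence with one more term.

AEEAEAEAEEAEAEEAEAEEAEAEAEEAE

Expanding AEEAEAEAEEAE: A→AEE, E→AE, E→AE, A→AEE, E→AE, A→AEE, E→AE, A→AEE, E→AE, E→AE, A→AEE, E→AE. Concatenated: AEE AE AE AEE AE AEE AE AEE AE AE AEE AE.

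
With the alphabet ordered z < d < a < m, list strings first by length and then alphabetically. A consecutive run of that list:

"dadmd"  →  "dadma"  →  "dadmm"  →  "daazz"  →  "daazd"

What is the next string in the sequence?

daaza

The successor of daazd increments the rightmost position that isn't already m and resets every position after it to z.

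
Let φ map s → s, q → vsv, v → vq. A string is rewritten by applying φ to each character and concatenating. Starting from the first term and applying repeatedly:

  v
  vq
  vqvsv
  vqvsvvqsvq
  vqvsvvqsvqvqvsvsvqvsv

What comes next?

vqvsvvqsvqvqvsvsvqvsvvqvsvvqsvqsvqvsvvqsvq

Replace each of the 21 characters of vqvsvvqsvqvqvsvsvqvsv in place — vq vsv vq s vq vq vsv s vq vsv vq vsv vq s vq s vq vsv vq s vq — and concatenate.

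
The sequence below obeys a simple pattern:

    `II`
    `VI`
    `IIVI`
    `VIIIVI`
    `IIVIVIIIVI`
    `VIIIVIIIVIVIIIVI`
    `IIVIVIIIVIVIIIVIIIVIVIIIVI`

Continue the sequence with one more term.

From term 3 onward, concatenate the second-to-last term with the last: II·VI = IIVI, VI·IIVI = VIIIVI, …
Continuing: VIIIVIIIVIVIIIVI · IIVIVIIIVIVIIIVIIIVIVIIIVI gives term 8.

VIIIVIIIVIVIIIVIIIVIVIIIVIVIIIVIIIVIVIIIVI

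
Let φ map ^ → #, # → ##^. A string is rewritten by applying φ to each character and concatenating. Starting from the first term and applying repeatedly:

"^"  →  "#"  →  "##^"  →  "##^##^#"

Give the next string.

##^##^###^##^###^

Rewriting each symbol of ##^##^#: #→##^, #→##^, ^→#, #→##^, #→##^, ^→#, #→##^, which concatenates to ##^ ##^ # ##^ ##^ # ##^.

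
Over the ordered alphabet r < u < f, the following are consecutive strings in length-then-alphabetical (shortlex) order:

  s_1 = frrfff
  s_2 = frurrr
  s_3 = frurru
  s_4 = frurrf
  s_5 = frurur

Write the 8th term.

Advancing 3 positions from frurur through frurur → fruruu → fruruf reaches term 8.

frurfr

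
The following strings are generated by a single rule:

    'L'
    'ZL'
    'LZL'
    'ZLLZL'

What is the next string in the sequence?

LZLZLLZL

From term 3 onward, concatenate the second-to-last term with the last: L·ZL = LZL, ZL·LZL = ZLLZL, …
So term 5 is LZL·ZLLZL.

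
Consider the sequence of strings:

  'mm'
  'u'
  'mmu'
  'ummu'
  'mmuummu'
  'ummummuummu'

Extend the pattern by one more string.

mmuummuummummuummu

From term 3 onward, concatenate the second-to-last term with the last: mm·u = mmu, u·mmu = ummu, …
So term 7 is mmuummu·ummummuummu.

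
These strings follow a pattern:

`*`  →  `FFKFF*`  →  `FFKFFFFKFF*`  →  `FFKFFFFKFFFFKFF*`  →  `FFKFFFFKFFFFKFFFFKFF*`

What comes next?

FFKFFFFKFFFFKFFFFKFFFFKFF*

Every step adds FFKFF at the front: s(k+1) = FFKFF·s(k).
So the next term is FFKFF·FFKFFFFKFFFFKFFFFKFF*.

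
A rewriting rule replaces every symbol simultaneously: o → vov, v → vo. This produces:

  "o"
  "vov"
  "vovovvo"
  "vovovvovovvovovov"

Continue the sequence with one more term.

φ(vovovvovovvovovov) expands symbol-by-symbol to vo vov vo vov vo vo vov vo vov vo vo vov vo vov vo vov vo; joining the 17 pieces gives the next term.

vovovvovovvovovovvovovvovovovvovovvovovvo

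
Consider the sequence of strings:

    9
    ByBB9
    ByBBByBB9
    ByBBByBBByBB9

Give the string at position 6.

Each term is the previous one with ByBB prepended.
From ByBBByBBByBB9, 2 further steps: ByBBByBBByBB9 → ByBBByBBByBBByBB9 → (answer).

ByBBByBBByBBByBBByBB9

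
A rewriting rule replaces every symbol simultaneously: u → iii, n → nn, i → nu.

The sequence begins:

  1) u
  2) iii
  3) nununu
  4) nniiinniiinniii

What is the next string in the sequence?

nnnnnunununnnnnunununnnnnununu

Replace each of the 15 characters of nniiinniiinniii in place — nn nn nu nu nu nn nn nu nu nu nn nn nu nu nu — and concatenate.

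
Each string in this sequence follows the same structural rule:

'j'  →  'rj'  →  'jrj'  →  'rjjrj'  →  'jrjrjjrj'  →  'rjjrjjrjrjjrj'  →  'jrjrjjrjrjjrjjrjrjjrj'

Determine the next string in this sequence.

This is a Fibonacci-style word recurrence s(k) = s(k−2)·s(k−1): e.g. j·rj = jrj.
The next term joins rjjrjjrjrjjrj and jrjrjjrjrjjrjjrjrjjrj.

rjjrjjrjrjjrjjrjrjjrjrjjrjjrjrjjrj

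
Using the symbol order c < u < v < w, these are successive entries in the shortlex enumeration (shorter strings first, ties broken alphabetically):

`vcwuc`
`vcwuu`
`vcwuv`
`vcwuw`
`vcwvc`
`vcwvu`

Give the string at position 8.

vcwvw

Continuing the enumeration 2 steps past vcwvu: vcwvu → vcwvv → (answer).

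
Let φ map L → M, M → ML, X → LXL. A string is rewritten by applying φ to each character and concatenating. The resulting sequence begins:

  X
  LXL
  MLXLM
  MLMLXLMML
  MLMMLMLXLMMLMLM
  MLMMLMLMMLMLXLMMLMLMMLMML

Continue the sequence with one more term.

MLMMLMLMMLMMLMLMMLMLXLMMLMLMMLMMLMLMMLMLM

Replace each of the 25 characters of MLMMLMLMMLMLXLMMLMLMMLMML in place — ML M ML ML M ML M ML ML M ML M LXL M ML ML M ML M ML ML M ML ML M — and concatenate.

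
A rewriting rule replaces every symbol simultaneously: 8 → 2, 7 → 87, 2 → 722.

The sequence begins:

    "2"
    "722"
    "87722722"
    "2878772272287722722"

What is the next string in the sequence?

72228728787722722877227222878772272287722722

Replace each of the 19 characters of 2878772272287722722 in place — 722 2 87 2 87 87 722 722 87 722 722 2 87 87 722 722 87 722 722 — and concatenate.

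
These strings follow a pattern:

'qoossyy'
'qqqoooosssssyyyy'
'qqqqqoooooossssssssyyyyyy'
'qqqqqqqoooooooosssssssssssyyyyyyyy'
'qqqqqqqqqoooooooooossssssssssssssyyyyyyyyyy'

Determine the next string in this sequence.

qqqqqqqqqqqoooooooooooosssssssssssssssssyyyyyyyyyyyy

Each string has the form q^{2n-1} o^{2n} s^{3n-1} y^{2n} (n = 1, 2, …).
At n = 6 the blocks have lengths 11, 12, 17, 12.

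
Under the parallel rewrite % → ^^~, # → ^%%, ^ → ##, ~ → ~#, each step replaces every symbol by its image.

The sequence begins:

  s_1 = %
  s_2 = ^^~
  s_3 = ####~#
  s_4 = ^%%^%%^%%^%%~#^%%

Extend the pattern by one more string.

φ(^%%^%%^%%^%%~#^%%) expands symbol-by-symbol to ## ^^~ ^^~ ## ^^~ ^^~ ## ^^~ ^^~ ## ^^~ ^^~ ~# ^%% ## ^^~ ^^~; joining the 17 pieces gives the next term.

##^^~^^~##^^~^^~##^^~^^~##^^~^^~~#^%%##^^~^^~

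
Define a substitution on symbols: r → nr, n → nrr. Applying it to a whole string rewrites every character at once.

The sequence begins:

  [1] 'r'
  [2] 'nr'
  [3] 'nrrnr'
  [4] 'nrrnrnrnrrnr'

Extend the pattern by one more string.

Apply φ to nrrnrnrnrrnr symbol by symbol: n→nrr, r→nr, r→nr, n→nrr, r→nr, n→nrr, r→nr, n→nrr, r→nr, r→nr, n→nrr, r→nr; joined: nrr nr nr nrr nr nrr nr nrr nr nr nrr nr.

nrrnrnrnrrnrnrrnrnrrnrnrnrrnr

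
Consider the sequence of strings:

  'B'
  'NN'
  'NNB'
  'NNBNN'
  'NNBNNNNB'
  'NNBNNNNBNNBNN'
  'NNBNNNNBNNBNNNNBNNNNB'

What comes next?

NNBNNNNBNNBNNNNBNNNNBNNBNNNNBNNBNN

This is a Fibonacci-style word recurrence s(k) = s(k−1)·s(k−2): e.g. NN·B = NNB.
So term 8 is NNBNNNNBNNBNNNNBNNNNB·NNBNNNNBNNBNN.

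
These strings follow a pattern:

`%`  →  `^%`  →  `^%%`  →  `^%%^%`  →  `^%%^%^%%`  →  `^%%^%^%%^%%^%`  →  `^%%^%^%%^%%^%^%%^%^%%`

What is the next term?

^%%^%^%%^%%^%^%%^%^%%^%%^%^%%^%%^%

This is a Fibonacci-style word recurrence s(k) = s(k−1)·s(k−2): e.g. ^%·% = ^%%.
The next term joins ^%%^%^%%^%%^%^%%^%^%% and ^%%^%^%%^%%^%.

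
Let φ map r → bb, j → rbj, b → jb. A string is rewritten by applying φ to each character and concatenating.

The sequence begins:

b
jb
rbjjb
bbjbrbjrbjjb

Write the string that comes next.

jbjbrbjjbbbjbrbjbbjbrbjrbjjb

Apply φ to bbjbrbjrbjjb symbol by symbol: b→jb, b→jb, j→rbj, b→jb, r→bb, b→jb, j→rbj, r→bb, b→jb, j→rbj, j→rbj, b→jb; joined: jb jb rbj jb bb jb rbj bb jb rbj rbj jb.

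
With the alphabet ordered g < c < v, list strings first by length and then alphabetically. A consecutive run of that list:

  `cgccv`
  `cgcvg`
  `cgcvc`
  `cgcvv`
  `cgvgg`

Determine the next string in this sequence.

Treat cgvgg as a base-3 numeral over the given alphabet and add one, carrying through any trailing v's.

cgvgc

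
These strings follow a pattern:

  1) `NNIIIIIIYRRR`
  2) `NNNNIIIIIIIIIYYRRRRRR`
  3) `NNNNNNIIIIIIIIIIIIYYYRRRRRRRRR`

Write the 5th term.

NNNNNNNNNNIIIIIIIIIIIIIIIIIIYYYYYRRRRRRRRRRRRRRR

The n-th term is 2n N's then 3n+3 I's then n Y's then 3n R's (n = 1, 2, …).
Setting n = 5 gives 10, 18, 5, 15 characters in each block.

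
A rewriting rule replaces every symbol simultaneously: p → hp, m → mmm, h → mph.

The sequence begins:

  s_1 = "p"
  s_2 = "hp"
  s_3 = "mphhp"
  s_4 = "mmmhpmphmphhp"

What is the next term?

mmmmmmmmmmphhpmmmhpmphmmmhpmphmphhp

Applying the rule to each of the 13 symbols of mmmhpmphmphhp gives the pieces mmm mmm mmm mph hp mmm hp mph mmm hp mph mph hp, which concatenate to the answer.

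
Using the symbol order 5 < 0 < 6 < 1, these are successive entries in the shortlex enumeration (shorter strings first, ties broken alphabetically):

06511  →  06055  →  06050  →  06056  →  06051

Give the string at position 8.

06006

Continuing the enumeration 3 steps past 06051: 06051 → 06005 → 06000 → (answer).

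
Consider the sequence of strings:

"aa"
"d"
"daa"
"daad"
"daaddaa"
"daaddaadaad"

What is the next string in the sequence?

This is a Fibonacci-style word recurrence s(k) = s(k−1)·s(k−2): e.g. d·aa = daa.
Continuing: daaddaadaad · daaddaa gives term 7.

daaddaadaaddaaddaa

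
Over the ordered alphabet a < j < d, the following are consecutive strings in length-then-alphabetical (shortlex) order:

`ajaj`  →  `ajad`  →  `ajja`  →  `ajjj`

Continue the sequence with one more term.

ajjd

The successor of ajjj increments the rightmost position that isn't already d and resets every position after it to a.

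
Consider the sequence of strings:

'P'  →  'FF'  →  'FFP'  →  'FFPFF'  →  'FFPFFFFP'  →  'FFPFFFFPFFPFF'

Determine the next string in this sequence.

This is a Fibonacci-style word recurrence s(k) = s(k−1)·s(k−2): e.g. FF·P = FFP.
Continuing: FFPFFFFPFFPFF · FFPFFFFP gives term 7.

FFPFFFFPFFPFFFFPFFFFP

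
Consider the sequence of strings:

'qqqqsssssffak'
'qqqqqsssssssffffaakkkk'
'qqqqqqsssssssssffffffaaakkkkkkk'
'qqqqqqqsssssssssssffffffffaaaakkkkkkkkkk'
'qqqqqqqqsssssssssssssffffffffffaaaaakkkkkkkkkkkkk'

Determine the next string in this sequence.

qqqqqqqqqsssssssssssssssffffffffffffaaaaaakkkkkkkkkkkkkkkk

The n-th term is n+3 q's then 2n+3 s's then 2n f's then n a's then 3n-2 k's (n = 1, 2, …).
At n = 6 the blocks have lengths 9, 15, 12, 6, 16.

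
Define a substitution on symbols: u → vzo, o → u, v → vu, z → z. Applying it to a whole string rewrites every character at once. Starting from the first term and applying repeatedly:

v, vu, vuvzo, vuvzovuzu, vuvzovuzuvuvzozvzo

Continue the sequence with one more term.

Rewriting the 18 symbols of vuvzovuzuvuvzozvzo one by one yields vu vzo vu z u vu vzo z vzo vu vzo vu z u z vu z u; concatenated:

vuvzovuzuvuvzozvzovuvzovuzuzvuzu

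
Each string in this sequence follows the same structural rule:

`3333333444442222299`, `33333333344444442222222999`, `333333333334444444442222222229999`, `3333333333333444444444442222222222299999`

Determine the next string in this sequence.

33333333333333344444444444442222222222222999999

Term n consists of 2n+1 3's, followed by 2n-1 4's, followed by 2n-1 2's, followed by n-1 9's, where the shown terms are n = 3, 4, 5, 6.
For the next term, n = 7, so the run lengths are 15, 13, 13, 6.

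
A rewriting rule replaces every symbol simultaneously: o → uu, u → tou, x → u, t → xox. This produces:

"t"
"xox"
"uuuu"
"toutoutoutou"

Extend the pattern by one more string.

Expanding toutoutoutou: t→xox, o→uu, u→tou, t→xox, o→uu, u→tou, t→xox, o→uu, u→tou, t→xox, o→uu, u→tou. Concatenated: xox uu tou xox uu tou xox uu tou xox uu tou.

xoxuutouxoxuutouxoxuutouxoxuutou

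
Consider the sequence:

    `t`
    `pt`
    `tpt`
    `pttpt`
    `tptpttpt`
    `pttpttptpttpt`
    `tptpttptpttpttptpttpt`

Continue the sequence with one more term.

pttpttptpttpttptpttptpttpttptpttpt

Each term (from the third on) is the two preceding terms concatenated in order: term 3 = t·pt = tpt.
The next term joins pttpttptpttpt and tptpttptpttpttptpttpt.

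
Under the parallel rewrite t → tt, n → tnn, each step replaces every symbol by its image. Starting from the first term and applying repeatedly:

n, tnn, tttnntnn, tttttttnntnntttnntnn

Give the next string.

tttttttttttttttnntnntttnntnntttttttnntnntttnntnn

φ(tttttttnntnntttnntnn) expands symbol-by-symbol to tt tt tt tt tt tt tt tnn tnn tt tnn tnn tt tt tt tnn tnn tt tnn tnn; joining the 20 pieces gives the next term.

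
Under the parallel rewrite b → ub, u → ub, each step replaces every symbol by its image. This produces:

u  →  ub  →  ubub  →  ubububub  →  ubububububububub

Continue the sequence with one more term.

Applying the rule to each of the 16 symbols of ubububububububub gives the pieces ub ub ub ub ub ub ub ub ub ub ub ub ub ub ub ub, which concatenate to the answer.

ubububububububububububububububub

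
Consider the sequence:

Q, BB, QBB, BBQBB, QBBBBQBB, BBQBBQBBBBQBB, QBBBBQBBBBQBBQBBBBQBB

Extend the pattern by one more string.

This is a Fibonacci-style word recurrence s(k) = s(k−2)·s(k−1): e.g. Q·BB = QBB.
Continuing: BBQBBQBBBBQBB · QBBBBQBBBBQBBQBBBBQBB gives term 8.

BBQBBQBBBBQBBQBBBBQBBBBQBBQBBBBQBB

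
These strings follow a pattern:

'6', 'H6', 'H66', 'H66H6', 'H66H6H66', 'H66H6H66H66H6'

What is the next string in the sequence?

H66H6H66H66H6H66H6H66

This is a Fibonacci-style word recurrence s(k) = s(k−1)·s(k−2): e.g. H6·6 = H66.
The next term joins H66H6H66H66H6 and H66H6H66.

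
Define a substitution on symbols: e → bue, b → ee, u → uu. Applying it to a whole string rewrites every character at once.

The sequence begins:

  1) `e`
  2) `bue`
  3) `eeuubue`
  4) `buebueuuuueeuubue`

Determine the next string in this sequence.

Replace each of the 17 characters of buebueuuuueeuubue in place — ee uu bue ee uu bue uu uu uu uu bue bue uu uu ee uu bue — and concatenate.

eeuubueeeuubueuuuuuuuubuebueuuuueeuubue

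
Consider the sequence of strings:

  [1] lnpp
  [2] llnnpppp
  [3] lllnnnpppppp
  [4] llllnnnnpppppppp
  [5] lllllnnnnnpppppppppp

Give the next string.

The n-th term is n l's then n n's then 2n p's (n = 1, 2, …).
Setting n = 6 gives 6, 6, 12 characters in each block.

llllllnnnnnnpppppppppppp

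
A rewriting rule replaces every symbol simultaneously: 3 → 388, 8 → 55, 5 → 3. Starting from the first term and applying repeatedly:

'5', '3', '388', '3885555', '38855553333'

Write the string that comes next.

Apply φ to 38855553333 symbol by symbol: 3→388, 8→55, 8→55, 5→3, 5→3, 5→3, 5→3, 3→388, 3→388, 3→388, 3→388; joined: 388 55 55 3 3 3 3 388 388 388 388.

38855553333388388388388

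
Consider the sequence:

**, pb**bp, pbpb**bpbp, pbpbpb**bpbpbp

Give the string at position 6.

pbpbpbpbpb**bpbpbpbpbp

Every step adds pb to the front and bp to the end of the previous string.
From pbpbpb**bpbpbp, 2 further steps: pbpbpb**bpbpbp → pbpbpbpb**bpbpbpbp → (answer).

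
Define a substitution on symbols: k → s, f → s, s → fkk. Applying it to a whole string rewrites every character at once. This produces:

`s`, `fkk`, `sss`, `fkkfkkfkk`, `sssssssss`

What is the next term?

Expanding sssssssss: s→fkk, s→fkk, s→fkk, s→fkk, s→fkk, s→fkk, s→fkk, s→fkk, s→fkk. Concatenated: fkk fkk fkk fkk fkk fkk fkk fkk fkk.

fkkfkkfkkfkkfkkfkkfkkfkkfkk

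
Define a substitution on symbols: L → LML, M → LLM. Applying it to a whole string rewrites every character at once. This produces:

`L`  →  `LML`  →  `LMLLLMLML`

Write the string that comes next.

Apply φ to LMLLLMLML symbol by symbol: L→LML, M→LLM, L→LML, L→LML, L→LML, M→LLM, L→LML, M→LLM, L→LML; joined: LML LLM LML LML LML LLM LML LLM LML.

LMLLLMLMLLMLLMLLLMLMLLLMLML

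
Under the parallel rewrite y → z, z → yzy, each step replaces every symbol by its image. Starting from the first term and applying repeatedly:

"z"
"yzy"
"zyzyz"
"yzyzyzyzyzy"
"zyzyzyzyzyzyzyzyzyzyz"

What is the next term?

yzyzyzyzyzyzyzyzyzyzyzyzyzyzyzyzyzyzyzyzyzy

Replace each of the 21 characters of zyzyzyzyzyzyzyzyzyzyz in place — yzy z yzy z yzy z yzy z yzy z yzy z yzy z yzy z yzy z yzy z yzy — and concatenate.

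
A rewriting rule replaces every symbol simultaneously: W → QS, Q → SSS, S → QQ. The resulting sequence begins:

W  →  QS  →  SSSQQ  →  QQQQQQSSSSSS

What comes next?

SSSSSSSSSSSSSSSSSSQQQQQQQQQQQQ

Expanding QQQQQQSSSSSS: Q→SSS, Q→SSS, Q→SSS, Q→SSS, Q→SSS, Q→SSS, S→QQ, S→QQ, S→QQ, S→QQ, S→QQ, S→QQ. Concatenated: SSS SSS SSS SSS SSS SSS QQ QQ QQ QQ QQ QQ.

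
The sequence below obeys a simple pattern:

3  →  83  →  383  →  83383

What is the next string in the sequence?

38383383

This is a Fibonacci-style word recurrence s(k) = s(k−2)·s(k−1): e.g. 3·83 = 383.
The next term joins 383 and 83383.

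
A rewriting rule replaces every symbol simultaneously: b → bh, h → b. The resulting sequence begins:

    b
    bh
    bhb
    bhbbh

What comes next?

bhbbhbhb

Expanding bhbbh: b→bh, h→b, b→bh, b→bh, h→b. Concatenated: bh b bh bh b.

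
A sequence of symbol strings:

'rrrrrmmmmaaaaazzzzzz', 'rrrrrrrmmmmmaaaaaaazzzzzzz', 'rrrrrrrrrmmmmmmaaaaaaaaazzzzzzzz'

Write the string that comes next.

Reading off run lengths: r runs 5, 7, 9; m runs 4, 5, 6; a runs 5, 7, 9; z runs 6, 7, 8 — each is linear in n, where the shown terms are n = 3, 4, 5.
For the next term, n = 6, so the run lengths are 11, 7, 11, 9.

rrrrrrrrrrrmmmmmmmaaaaaaaaaaazzzzzzzzz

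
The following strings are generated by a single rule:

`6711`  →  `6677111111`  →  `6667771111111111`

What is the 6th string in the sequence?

6666667777771111111111111111111111

The n-th term is n 6's then n 7's then 4n-2 1's (n = 1, 2, …).
For term 6, n = 6, so the run lengths are 6, 6, 22.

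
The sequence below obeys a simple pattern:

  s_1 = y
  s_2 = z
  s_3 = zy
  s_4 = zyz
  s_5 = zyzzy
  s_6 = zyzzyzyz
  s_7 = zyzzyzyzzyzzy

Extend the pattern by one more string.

zyzzyzyzzyzzyzyzzyzyz

From term 3 onward, concatenate the last term with the second-to-last: z·y = zy, zy·z = zyz, …
Continuing: zyzzyzyzzyzzy · zyzzyzyz gives term 8.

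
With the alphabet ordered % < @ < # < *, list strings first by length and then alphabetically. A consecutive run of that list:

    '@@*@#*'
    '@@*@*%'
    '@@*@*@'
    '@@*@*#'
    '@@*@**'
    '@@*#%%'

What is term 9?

@@*#%*

Continuing the enumeration 3 steps past @@*#%%: @@*#%% → @@*#%@ → @@*#%# → (answer).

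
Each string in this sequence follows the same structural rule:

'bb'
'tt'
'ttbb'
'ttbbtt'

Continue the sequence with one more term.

This is a Fibonacci-style word recurrence s(k) = s(k−1)·s(k−2): e.g. tt·bb = ttbb.
Continuing: ttbbtt · ttbb gives term 5.

ttbbttttbb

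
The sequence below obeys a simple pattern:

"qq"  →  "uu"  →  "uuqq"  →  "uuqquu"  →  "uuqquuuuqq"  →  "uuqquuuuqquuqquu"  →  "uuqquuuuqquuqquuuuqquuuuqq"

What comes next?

Each term (from the third on) is the previous term followed by the one before it: term 3 = uu·qq = uuqq.
Continuing: uuqquuuuqquuqquuuuqquuuuqq · uuqquuuuqquuqquu gives term 8.

uuqquuuuqquuqquuuuqquuuuqquuqquuuuqquuqquu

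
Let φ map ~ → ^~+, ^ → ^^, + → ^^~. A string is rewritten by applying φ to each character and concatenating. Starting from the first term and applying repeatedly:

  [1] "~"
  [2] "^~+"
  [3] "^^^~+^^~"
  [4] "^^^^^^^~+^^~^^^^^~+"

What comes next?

Applying the rule to each of the 19 symbols of ^^^^^^^~+^^~^^^^^~+ gives the pieces ^^ ^^ ^^ ^^ ^^ ^^ ^^ ^~+ ^^~ ^^ ^^ ^~+ ^^ ^^ ^^ ^^ ^^ ^~+ ^^~, which concatenate to the answer.

^^^^^^^^^^^^^^^~+^^~^^^^^~+^^^^^^^^^^^~+^^~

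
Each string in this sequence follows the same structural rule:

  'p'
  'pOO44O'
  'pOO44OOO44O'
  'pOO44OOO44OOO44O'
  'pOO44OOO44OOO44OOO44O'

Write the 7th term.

pOO44OOO44OOO44OOO44OOO44OOO44O

The strings grow by a fixed suffix OO44O each time.
From pOO44OOO44OOO44OOO44O, 2 further steps: pOO44OOO44OOO44OOO44O → pOO44OOO44OOO44OOO44OOO44O → (answer).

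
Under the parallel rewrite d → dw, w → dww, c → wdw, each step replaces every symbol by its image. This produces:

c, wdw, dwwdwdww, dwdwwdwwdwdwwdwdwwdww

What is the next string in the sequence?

dwdwwdwdwwdwwdwdwwdwwdwdwwdwdwwdwwdwdwwdwdwwdwwdwdwwdww

Applying the rule to each of the 21 symbols of dwdwwdwwdwdwwdwdwwdww gives the pieces dw dww dw dww dww dw dww dww dw dww dw dww dww dw dww dw dww dww dw dww dww, which concatenate to the answer.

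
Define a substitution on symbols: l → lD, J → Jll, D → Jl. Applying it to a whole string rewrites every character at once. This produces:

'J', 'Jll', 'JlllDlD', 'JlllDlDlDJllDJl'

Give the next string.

Applying the rule to each of the 15 symbols of JlllDlDlDJllDJl gives the pieces Jll lD lD lD Jl lD Jl lD Jl Jll lD lD Jl Jll lD, which concatenate to the answer.

JlllDlDlDJllDJllDJlJlllDlDJlJlllD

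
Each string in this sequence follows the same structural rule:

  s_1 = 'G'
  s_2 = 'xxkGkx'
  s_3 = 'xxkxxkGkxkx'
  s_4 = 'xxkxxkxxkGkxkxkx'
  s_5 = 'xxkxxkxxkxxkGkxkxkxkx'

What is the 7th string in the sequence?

Each term wraps the previous one in xxk on the left and kx on the right.
From xxkxxkxxkxxkGkxkxkxkx, 2 further steps: xxkxxkxxkxxkGkxkxkxkx → xxkxxkxxkxxkxxkGkxkxkxkxkx → (answer).

xxkxxkxxkxxkxxkxxkGkxkxkxkxkxkx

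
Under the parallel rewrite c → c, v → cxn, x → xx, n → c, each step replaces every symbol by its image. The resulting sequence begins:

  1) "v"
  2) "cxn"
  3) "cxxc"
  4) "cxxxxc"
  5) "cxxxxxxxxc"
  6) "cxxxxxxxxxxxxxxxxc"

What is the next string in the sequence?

cxxxxxxxxxxxxxxxxxxxxxxxxxxxxxxxxc

Replace each of the 18 characters of cxxxxxxxxxxxxxxxxc in place — c xx xx xx xx xx xx xx xx xx xx xx xx xx xx xx xx c — and concatenate.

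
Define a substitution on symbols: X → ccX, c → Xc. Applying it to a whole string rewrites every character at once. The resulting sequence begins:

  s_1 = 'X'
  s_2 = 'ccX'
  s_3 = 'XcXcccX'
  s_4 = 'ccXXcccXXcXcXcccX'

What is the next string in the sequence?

XcXcccXccXXcXcXcccXccXXcccXXcccXXcXcXcccX

Applying the rule to each of the 17 symbols of ccXXcccXXcXcXcccX gives the pieces Xc Xc ccX ccX Xc Xc Xc ccX ccX Xc ccX Xc ccX Xc Xc Xc ccX, which concatenate to the answer.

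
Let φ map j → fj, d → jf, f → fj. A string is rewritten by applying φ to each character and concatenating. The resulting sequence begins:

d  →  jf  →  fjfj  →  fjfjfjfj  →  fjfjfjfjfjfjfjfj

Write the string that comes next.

Rewriting the 16 symbols of fjfjfjfjfjfjfjfj one by one yields fj fj fj fj fj fj fj fj fj fj fj fj fj fj fj fj; concatenated:

fjfjfjfjfjfjfjfjfjfjfjfjfjfjfjfj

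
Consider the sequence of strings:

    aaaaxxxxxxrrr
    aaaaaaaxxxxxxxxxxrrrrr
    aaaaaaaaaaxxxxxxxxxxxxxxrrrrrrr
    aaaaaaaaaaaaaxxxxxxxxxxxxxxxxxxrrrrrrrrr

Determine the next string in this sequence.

Reading off run lengths: a runs 4, 7, 10, 13; x runs 6, 10, 14, 18; r runs 3, 5, 7, 9 — each is linear in n (n = 1, 2, …).
For the next term, n = 5, so the run lengths are 16, 22, 11.

aaaaaaaaaaaaaaaaxxxxxxxxxxxxxxxxxxxxxxrrrrrrrrrrr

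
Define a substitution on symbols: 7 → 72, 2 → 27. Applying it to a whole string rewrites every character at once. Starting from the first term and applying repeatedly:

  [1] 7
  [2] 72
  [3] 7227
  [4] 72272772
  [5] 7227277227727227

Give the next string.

φ(7227277227727227) expands symbol-by-symbol to 72 27 27 72 27 72 72 27 27 72 72 27 72 27 27 72; joining the 16 pieces gives the next term.

72272772277272272772722772272772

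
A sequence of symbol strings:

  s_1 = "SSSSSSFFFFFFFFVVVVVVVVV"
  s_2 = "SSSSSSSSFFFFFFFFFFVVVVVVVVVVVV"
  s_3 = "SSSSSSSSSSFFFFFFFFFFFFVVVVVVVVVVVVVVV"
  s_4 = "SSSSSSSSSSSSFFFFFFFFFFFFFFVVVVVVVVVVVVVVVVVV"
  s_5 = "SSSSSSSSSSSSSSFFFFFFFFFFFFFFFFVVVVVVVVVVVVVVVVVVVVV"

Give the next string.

The n-th term is 2n S's then 2n+2 F's then 3n V's, where the shown terms are n = 3, 4, 5, 6, 7.
Setting n = 8 gives 16, 18, 24 characters in each block.

SSSSSSSSSSSSSSSSFFFFFFFFFFFFFFFFFFVVVVVVVVVVVVVVVVVVVVVVVV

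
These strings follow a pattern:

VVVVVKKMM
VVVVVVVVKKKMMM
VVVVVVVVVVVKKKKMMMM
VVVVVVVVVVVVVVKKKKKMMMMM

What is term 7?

VVVVVVVVVVVVVVVVVVVVVVVKKKKKKKKMMMMMMMM

Reading off run lengths: V runs 5, 8, 11, 14; K runs 2, 3, 4, 5; M runs 2, 3, 4, 5 — each is linear in n, where the shown terms are n = 2, 3, 4, 5.
Setting n = 8 gives 23, 8, 8 characters in each block.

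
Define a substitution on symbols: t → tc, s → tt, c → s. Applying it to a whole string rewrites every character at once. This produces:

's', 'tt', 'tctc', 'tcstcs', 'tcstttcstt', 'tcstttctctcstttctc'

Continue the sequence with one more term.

Replace each of the 18 characters of tcstttctctcstttctc in place — tc s tt tc tc tc s tc s tc s tt tc tc tc s tc s — and concatenate.

tcstttctctcstcstcstttctctcstcs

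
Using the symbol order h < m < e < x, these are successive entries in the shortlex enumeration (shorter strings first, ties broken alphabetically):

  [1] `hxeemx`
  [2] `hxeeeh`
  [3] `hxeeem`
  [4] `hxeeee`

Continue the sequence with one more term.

hxeeex

The successor of hxeeee increments the rightmost position that isn't already x and resets every position after it to h.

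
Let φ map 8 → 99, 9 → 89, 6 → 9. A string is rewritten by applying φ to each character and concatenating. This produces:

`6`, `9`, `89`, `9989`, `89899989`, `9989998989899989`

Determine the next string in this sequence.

Replace each of the 16 characters of 9989998989899989 in place — 89 89 99 89 89 89 99 89 99 89 99 89 89 89 99 89 — and concatenate.

89899989898999899989998989899989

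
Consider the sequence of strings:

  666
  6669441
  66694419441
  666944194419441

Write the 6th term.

Every step adds 9441 to the end: s(k+1) = s(k)·9441.
From 666944194419441, 2 further steps: 666944194419441 → 6669441944194419441 → (answer).

66694419441944194419441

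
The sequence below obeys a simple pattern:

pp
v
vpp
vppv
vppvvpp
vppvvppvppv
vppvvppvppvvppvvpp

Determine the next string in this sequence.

vppvvppvppvvppvvppvppvvppvppv

From term 3 onward, concatenate the last term with the second-to-last: v·pp = vpp, vpp·v = vppv, …
The next term joins vppvvppvppvvppvvpp and vppvvppvppv.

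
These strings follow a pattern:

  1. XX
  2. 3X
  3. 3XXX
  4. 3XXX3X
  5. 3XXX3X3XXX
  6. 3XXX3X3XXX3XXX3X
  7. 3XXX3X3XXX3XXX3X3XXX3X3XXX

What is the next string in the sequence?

This is a Fibonacci-style word recurrence s(k) = s(k−1)·s(k−2): e.g. 3X·XX = 3XXX.
The next term joins 3XXX3X3XXX3XXX3X3XXX3X3XXX and 3XXX3X3XXX3XXX3X.

3XXX3X3XXX3XXX3X3XXX3X3XXX3XXX3X3XXX3XXX3X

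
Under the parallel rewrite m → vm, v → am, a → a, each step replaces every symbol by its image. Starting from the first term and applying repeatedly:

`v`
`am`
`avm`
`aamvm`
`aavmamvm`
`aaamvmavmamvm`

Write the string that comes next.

Rewriting the 13 symbols of aaamvmavmamvm one by one yields a a a vm am vm a am vm a vm am vm; concatenated:

aaavmamvmaamvmavmamvm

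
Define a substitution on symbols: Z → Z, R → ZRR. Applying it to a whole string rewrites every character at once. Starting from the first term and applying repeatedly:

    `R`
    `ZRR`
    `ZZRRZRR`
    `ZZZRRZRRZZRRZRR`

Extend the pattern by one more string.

Applying the rule to each of the 15 symbols of ZZZRRZRRZZRRZRR gives the pieces Z Z Z ZRR ZRR Z ZRR ZRR Z Z ZRR ZRR Z ZRR ZRR, which concatenate to the answer.

ZZZZRRZRRZZRRZRRZZZRRZRRZZRRZRR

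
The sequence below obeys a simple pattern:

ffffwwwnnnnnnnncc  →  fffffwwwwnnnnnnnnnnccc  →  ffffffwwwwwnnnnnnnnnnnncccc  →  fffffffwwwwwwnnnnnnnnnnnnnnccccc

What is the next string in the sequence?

Term n consists of n+1 f's, followed by n w's, followed by 2n+2 n's, followed by n-1 c's, where the shown terms are n = 3, 4, 5, 6.
For the next term, n = 7, so the run lengths are 8, 7, 16, 6.

ffffffffwwwwwwwnnnnnnnnnnnnnnnncccccc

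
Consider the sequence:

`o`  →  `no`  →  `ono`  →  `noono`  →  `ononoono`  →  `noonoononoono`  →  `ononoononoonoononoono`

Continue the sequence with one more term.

noonoononoonoononoononoonoononoono

Each term (from the third on) is the two preceding terms concatenated in order: term 3 = o·no = ono.
Continuing: noonoononoono · ononoononoonoononoono gives term 8.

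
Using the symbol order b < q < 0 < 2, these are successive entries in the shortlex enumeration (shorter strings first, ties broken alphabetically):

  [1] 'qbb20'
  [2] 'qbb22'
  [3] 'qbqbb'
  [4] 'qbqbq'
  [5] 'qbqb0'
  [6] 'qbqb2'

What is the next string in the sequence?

Find the rightmost character of qbqb2 below 2, bump it to the next letter, and reset everything to its right to b.

qbqqb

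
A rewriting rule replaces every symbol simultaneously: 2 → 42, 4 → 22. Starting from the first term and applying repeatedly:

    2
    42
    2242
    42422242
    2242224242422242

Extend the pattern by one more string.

Applying the rule to each of the 16 symbols of 2242224242422242 gives the pieces 42 42 22 42 42 42 22 42 22 42 22 42 42 42 22 42, which concatenate to the answer.

42422242424222422242224242422242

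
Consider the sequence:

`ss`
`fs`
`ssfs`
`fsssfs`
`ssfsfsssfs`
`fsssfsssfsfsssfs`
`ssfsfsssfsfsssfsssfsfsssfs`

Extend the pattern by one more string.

From term 3 onward, concatenate the second-to-last term with the last: ss·fs = ssfs, fs·ssfs = fsssfs, …
The next term joins fsssfsssfsfsssfs and ssfsfsssfsfsssfsssfsfsssfs.

fsssfsssfsfsssfsssfsfsssfsfsssfsssfsfsssfs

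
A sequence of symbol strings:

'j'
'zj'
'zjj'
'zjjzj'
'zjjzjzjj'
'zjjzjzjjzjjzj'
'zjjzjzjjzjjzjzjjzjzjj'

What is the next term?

zjjzjzjjzjjzjzjjzjzjjzjjzjzjjzjjzj

This is a Fibonacci-style word recurrence s(k) = s(k−1)·s(k−2): e.g. zj·j = zjj.
So term 8 is zjjzjzjjzjjzjzjjzjzjj·zjjzjzjjzjjzj.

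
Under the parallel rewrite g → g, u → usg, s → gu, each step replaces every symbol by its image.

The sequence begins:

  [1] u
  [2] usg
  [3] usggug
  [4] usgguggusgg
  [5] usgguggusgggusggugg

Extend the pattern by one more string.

φ(usgguggusgggusggugg) expands symbol-by-symbol to usg gu g g usg g g usg gu g g g usg gu g g usg g g; joining the 19 pieces gives the next term.

usgguggusgggusggugggusgguggusggg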